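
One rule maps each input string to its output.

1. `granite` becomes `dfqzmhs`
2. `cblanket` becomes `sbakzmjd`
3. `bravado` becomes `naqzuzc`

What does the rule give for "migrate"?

The pattern: move the last character to the front, then shift every letter 1 place backward in the alphabet (wrapping around).
For "migrate", step one produces "emigrat"; step two turns that into "dlhfqzs".

dlhfqzs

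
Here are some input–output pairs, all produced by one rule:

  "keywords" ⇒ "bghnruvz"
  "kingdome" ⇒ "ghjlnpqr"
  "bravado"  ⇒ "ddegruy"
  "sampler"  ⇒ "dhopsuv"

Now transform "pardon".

dgqrsu

The transformation: shift every letter 3 places forward in the alphabet (wrapping around), then sort the characters into alphabetical order.
Applying both steps to "pardon": "sdugrq", then "dgqrsu".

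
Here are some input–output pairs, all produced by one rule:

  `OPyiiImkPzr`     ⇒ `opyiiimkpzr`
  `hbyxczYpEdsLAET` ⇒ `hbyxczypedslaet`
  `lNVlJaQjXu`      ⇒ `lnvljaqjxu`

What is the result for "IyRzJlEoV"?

In each case the input is transformed by: convert every letter to lowercase.
On "IyRzJlEoV" that produces "iyrzjleov".

iyrzjleov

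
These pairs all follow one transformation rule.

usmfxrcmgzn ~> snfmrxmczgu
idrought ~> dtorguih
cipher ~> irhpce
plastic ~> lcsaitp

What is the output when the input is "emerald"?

mdrelae

The rule is to swap the first and last characters, then swap each adjacent pair of characters (1↔2, 3↔4, ...).
Applying both steps to "emerald": "dmerale", then "mdrelae".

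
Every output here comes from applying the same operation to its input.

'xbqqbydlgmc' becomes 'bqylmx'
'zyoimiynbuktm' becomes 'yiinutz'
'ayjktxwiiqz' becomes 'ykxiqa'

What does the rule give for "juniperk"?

The transformation: move the first character to the end, then keep every other character starting from the first (positions 1st, 3rd, 5th, ...).
Applying that to "juniperk" gives "uiek".

uiek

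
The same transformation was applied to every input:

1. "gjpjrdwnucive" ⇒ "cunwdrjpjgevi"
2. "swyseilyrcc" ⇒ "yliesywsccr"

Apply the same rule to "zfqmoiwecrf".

ewiomqfzfrc

Each output is the input with this applied: move the last 3 characters to the front (rotate right by 3), then reverse the string.
Starting from "zfqmoiwecrf": after the first operation, "crfzfqmoiwe"; after the second, "ewiomqfzfrc".
(Check on "gjpjrdwnucive": → "ivegjpjrdwnuc" → "cunwdrjpjgevi" ✓)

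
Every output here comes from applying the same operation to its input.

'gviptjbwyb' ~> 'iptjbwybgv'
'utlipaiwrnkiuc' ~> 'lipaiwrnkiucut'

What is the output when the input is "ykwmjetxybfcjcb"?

wmjetxybfcjcbyk

In each case the input is transformed by: move the first 2 characters to the end (rotate left by 2).
On "ykwmjetxybfcjcb" that produces "wmjetxybfcjcbyk".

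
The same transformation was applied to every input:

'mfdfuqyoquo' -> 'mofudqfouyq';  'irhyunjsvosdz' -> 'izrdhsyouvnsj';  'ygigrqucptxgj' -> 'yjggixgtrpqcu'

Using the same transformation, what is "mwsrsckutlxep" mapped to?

mpwesxrlstcuk

The rule is to take characters alternately from the front and the back (1st, last, 2nd, 2nd-last, ...).
For "mwsrsckutlxep" the result is "mpwesxrlstcuk".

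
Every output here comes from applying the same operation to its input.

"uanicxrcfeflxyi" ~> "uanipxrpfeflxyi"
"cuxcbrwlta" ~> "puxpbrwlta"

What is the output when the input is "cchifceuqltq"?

pphifpeuqltq

Rule — replace every "c" with "p".
So "cchifceuqltq" becomes "pphifpeuqltq".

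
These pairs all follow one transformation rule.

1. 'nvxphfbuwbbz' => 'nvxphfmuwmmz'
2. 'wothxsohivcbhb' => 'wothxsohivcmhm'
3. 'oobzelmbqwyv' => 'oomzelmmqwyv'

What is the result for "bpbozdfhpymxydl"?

mpmozdfhpymxydl

The rule is to replace every "b" with "m".
For "bpbozdfhpymxydl" the result is "mpmozdfhpymxydl".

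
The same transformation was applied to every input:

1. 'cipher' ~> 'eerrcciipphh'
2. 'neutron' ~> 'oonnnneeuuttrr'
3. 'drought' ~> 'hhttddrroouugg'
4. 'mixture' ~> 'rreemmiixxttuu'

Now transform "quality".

Rule — move the last 2 characters to the front (rotate right by 2), then double every character.
For "quality", step one produces "tyquali"; step two turns that into "ttyyqquuaallii".

ttyyqquuaallii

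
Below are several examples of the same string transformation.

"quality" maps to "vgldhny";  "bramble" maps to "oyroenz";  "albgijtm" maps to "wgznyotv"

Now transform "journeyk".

rlxwbhea

The pattern: move the last 3 characters to the front (rotate right by 3), then shift every letter 13 places forward in the alphabet (wrapping around) — i.e. ROT13.
For "journeyk", step one produces "eykjourn"; step two turns that into "rlxwbhea".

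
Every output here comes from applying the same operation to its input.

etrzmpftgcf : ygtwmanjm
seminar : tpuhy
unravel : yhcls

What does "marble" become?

yisl

In each case the input is transformed by: delete the first 2 characters, then shift every letter 7 places forward in the alphabet (wrapping around).
On "marble" that produces "yisl".
(Check on "etrzmpftgcf": → "rzmpftgcf" → "ygtwmanjm" ✓)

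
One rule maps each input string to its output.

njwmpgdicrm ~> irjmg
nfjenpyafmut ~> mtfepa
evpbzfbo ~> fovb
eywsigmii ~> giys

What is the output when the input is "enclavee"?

The pattern: keep every other character starting from the second (positions 2nd, 4th, 6th, ...), then move the last 2 characters to the front (rotate right by 2).
Starting from "enclavee": after the first operation, "nlve"; after the second, "venl".

venl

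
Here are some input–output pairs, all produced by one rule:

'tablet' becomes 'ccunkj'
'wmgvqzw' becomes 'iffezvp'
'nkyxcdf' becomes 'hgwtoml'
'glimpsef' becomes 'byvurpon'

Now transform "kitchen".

The pattern: sort the characters into reverse alphabetical order, then shift every letter 9 places forward in the alphabet (wrapping around).
For "kitchen", step one produces "tnkihec"; step two turns that into "cwtrqnl".

cwtrqnl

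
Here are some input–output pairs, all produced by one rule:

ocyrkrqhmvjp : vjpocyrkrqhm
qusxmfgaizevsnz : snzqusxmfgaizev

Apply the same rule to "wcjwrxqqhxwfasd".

asdwcjwrxqqhxwf

Rule — move the last 3 characters to the front (rotate right by 3).
For "wcjwrxqqhxwfasd" the result is "asdwcjwrxqqhxwf".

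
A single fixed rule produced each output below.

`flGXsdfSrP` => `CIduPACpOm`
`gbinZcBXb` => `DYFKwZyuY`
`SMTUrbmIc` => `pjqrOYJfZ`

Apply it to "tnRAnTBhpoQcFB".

QKoxKqyEMLnZcy

The rule is to shift every letter 3 places backward in the alphabet (wrapping around), then flip the case of every letter.
On "tnRAnTBhpoQcFB": the first step gives "qkOXkQYemlNzCY", and the second then gives "QKoxKqyEMLnZcy".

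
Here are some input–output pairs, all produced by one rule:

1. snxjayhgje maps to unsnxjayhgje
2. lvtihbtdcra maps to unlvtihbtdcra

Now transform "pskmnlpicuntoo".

unpskmnlpicuntoo

The transformation: prepend "un".
So "pskmnlpicuntoo" becomes "unpskmnlpicuntoo".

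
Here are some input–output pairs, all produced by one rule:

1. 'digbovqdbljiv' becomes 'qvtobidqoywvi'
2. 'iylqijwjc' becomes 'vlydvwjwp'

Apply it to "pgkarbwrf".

In each case the input is transformed by: shift every letter 13 places forward in the alphabet (wrapping around) — i.e. ROT13.
Doing the same to "pgkarbwrf": "ctxneojes".

ctxneojes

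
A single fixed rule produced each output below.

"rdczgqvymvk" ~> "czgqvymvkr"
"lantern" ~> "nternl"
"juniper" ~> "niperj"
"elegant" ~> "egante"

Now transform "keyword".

The pattern: move the first character to the end, then delete the first character.
"keyword" → "eywordk" → "ywordk".

ywordk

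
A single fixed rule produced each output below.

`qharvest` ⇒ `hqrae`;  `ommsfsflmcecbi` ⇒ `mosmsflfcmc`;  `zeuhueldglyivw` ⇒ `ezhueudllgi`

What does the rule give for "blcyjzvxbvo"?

What's happening: swap each adjacent pair of characters (1↔2, 3↔4, ...), then delete the last 3 characters.
Starting from "blcyjzvxbvo": after the first operation, "lbyczjxvvbo"; after the second, "lbyczjxv".

lbyczjxv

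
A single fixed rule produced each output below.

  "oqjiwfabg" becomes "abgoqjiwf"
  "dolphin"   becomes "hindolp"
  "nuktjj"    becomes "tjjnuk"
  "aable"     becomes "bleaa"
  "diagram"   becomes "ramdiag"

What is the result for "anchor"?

The rule is to move the last 3 characters to the front (rotate right by 3).
Doing the same to "anchor": "horanc".

horanc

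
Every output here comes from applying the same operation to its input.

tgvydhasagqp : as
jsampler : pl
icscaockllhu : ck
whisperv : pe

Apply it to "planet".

Each output is the input with this applied: swap the front and back halves of the string, then keep only the first 2 characters.
Applying both steps to "planet": "netpla", then "ne".

ne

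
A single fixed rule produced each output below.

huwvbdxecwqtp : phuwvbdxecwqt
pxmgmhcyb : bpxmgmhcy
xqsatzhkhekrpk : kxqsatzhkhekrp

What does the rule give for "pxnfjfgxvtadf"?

fpxnfjfgxvtad

In each case the input is transformed by: move the last character to the front.
Applying that to "pxnfjfgxvtadf" gives "fpxnfjfgxvtad".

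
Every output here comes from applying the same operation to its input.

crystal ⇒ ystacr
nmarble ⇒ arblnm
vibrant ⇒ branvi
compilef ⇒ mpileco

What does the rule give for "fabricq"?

The transformation: delete the last character, then move the first 2 characters to the end (rotate left by 2).
Starting from "fabricq": after the first operation, "fabric"; after the second, "bricfa".

bricfa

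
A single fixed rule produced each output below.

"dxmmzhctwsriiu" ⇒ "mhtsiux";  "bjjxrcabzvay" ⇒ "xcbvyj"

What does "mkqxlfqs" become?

xfsk

Looking at the pairs, the operation is to keep every other character starting from the second (positions 2nd, 4th, 6th, ...), then move the first character to the end.
"mkqxlfqs" → "kxfs" → "xfsk".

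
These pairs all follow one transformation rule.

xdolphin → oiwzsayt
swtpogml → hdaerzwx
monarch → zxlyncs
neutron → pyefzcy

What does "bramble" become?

The pattern: shift every letter 11 places forward in the alphabet (wrapping around), then swap each adjacent pair of characters (1↔2, 3↔4, ...).
"bramble" → "mclxmwp" → "cmxlwmp".

cmxlwmp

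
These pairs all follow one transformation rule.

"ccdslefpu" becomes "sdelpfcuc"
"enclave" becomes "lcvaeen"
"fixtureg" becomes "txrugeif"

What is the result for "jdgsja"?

Rule — move the first 2 characters to the end (rotate left by 2), then swap each adjacent pair of characters (1↔2, 3↔4, ...).
Applying both steps to "jdgsja": "gsjajd", then "sgajdj".
(Check on "fixtureg": → "xturegfi" → "txrugeif" ✓)

sgajdj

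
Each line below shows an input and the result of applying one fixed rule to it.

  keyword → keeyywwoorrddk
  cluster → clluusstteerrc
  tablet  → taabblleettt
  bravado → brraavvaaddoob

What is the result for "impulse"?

In each case the input is transformed by: double every character, then move the first character to the end.
Working it through for "impulse": intermediate "iimmppuullssee", final "immppuullsseei".

immppuullsseei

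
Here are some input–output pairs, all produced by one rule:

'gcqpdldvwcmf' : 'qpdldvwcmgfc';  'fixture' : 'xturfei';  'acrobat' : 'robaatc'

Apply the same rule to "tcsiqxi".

siqxtic

Each output is the input with this applied: swap the first and last characters, then move the first 2 characters to the end (rotate left by 2).
"tcsiqxi" → "icsiqxt" → "siqxtic".
(Check on "fixture": → "eixturf" → "xturfei" ✓)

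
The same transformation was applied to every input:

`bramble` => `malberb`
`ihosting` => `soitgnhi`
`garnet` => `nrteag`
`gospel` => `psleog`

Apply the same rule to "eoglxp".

Looking at the pairs, the operation is to swap each adjacent pair of characters (1↔2, 3↔4, ...), then move the first 2 characters to the end (rotate left by 2).
"eoglxp" → "oelgpx" → "lgpxoe".

lgpxoe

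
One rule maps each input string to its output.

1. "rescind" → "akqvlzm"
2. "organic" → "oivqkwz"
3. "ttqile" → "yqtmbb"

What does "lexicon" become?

Each output is the input with this applied: shift every letter 8 places forward in the alphabet (wrapping around), then move the first 2 characters to the end (rotate left by 2).
Starting from "lexicon": after the first operation, "tmfqkwv"; after the second, "fqkwvtm".

fqkwvtm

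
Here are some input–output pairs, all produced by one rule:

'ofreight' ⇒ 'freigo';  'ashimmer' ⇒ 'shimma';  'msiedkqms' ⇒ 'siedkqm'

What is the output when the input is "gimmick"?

The rule is to delete the last 2 characters, then move the first character to the end.
Working it through for "gimmick": intermediate "gimmi", final "immig".
(Check on "msiedkqms": → "msiedkq" → "siedkqm" ✓)

immig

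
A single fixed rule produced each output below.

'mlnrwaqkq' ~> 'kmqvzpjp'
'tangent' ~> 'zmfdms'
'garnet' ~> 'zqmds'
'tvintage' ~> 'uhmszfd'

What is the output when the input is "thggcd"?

gffbc

The rule is to shift every letter 1 place backward in the alphabet (wrapping around), then delete the first character.
Applying that to "thggcd" gives "gffbc".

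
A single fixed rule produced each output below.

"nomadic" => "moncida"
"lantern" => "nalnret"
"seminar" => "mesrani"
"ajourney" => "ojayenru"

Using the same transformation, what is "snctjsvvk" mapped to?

The rule is to move the first 3 characters to the end (rotate left by 3), then reverse the string.
On "snctjsvvk": the first step gives "tjsvvksnc", and the second then gives "cnskvvsjt".

cnskvvsjt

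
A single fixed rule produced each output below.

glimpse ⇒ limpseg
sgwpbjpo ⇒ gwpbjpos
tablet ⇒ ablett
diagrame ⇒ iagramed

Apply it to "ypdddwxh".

pdddwxhy

The transformation: move the first character to the end.
On "ypdddwxh" that produces "pdddwxhy".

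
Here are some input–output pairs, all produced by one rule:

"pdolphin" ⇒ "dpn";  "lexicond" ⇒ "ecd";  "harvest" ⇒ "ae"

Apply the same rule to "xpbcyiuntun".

pynn

What's happening: keep one character in every 3, starting at position 2 (positions 2nd, 5th, 8th, ...).
Doing the same to "xpbcyiuntun": "pynn".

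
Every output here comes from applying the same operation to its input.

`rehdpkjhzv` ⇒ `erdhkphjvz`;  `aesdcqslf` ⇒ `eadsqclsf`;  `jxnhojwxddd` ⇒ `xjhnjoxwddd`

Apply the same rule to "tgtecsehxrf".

Looking at the pairs, the operation is to swap each adjacent pair of characters (1↔2, 3↔4, ...).
For "tgtecsehxrf" the result is "gtetscherxf".

gtetscherxf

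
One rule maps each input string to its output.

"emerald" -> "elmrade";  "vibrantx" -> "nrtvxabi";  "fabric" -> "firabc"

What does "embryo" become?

Each output is the input with this applied: sort the characters into alphabetical order, then move the first 3 characters to the end (rotate left by 3).
Applying that to "embryo" gives "orybem".

orybem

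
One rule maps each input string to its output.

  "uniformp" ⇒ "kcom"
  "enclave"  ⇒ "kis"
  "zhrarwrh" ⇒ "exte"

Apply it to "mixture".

The transformation: shift every letter 3 places backward in the alphabet (wrapping around), then keep every other character starting from the second (positions 2nd, 4th, 6th, ...).
Applying both steps to "mixture": "jfuqrob", then "fqo".

fqo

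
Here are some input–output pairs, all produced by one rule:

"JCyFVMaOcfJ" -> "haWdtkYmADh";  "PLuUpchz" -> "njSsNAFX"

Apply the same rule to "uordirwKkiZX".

The rule is to shift every letter 2 places backward in the alphabet (wrapping around), then flip the case of every letter.
"uordirwKkiZX" → "smpbgpuIigXV" → "SMPBGPUiIGxv".

SMPBGPUiIGxv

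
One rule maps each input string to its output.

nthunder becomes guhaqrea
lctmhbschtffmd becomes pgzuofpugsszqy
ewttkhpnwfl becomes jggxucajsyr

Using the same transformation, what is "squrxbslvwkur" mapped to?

The rule is to move the first character to the end, then shift every letter 13 places forward in the alphabet (wrapping around) — i.e. ROT13.
"squrxbslvwkur" → "qurxbslvwkurs" → "dhekofyijxhef".
(Check on "lctmhbschtffmd": → "ctmhbschtffmdl" → "pgzuofpugsszqy" ✓)

dhekofyijxhef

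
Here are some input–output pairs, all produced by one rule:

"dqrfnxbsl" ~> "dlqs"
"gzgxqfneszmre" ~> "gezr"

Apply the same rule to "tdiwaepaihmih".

Each output is the input with this applied: take characters alternately from the front and the back (1st, last, 2nd, 2nd-last, ...), then keep only the first 4 characters.
For "tdiwaepaihmih", step one produces "thdiimwhaieap"; step two turns that into "thdi".

thdi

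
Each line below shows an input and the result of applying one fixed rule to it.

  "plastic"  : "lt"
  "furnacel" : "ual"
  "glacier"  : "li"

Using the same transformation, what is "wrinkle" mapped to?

rk

In each case the input is transformed by: keep one character in every 3, starting at position 2 (positions 2nd, 5th, 8th, ...).
On "wrinkle" that produces "rk".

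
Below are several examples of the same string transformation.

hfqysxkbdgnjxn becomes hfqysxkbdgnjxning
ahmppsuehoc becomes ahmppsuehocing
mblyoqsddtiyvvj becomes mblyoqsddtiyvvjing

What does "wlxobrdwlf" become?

The pattern: append "ing".
Doing the same to "wlxobrdwlf": "wlxobrdwlfing".

wlxobrdwlfing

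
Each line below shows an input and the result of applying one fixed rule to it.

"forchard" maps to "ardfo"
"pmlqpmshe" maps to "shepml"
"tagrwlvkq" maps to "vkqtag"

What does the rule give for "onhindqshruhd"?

uhdonhindq

The transformation: move the last 3 characters to the front (rotate right by 3), then delete the last 3 characters.
For "onhindqshruhd" the result is "uhdonhindq".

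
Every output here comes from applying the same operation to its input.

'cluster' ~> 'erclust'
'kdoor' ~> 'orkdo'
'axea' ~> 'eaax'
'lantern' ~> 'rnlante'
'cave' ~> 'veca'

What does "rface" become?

Rule — move the last 2 characters to the front (rotate right by 2).
"rface" → "cerfa".

cerfa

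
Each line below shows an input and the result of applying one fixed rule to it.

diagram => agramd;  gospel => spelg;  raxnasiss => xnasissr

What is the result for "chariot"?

ariotc

The transformation: move the first 2 characters to the end (rotate left by 2), then delete the last character.
On "chariot" that produces "ariotc".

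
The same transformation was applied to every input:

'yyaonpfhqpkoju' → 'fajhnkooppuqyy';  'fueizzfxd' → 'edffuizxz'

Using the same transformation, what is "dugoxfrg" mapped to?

Rule — sort the characters into alphabetical order, then swap each adjacent pair of characters (1↔2, 3↔4, ...).
Doing the same to "dugoxfrg": "fdggroxu".
(Check on "fueizzfxd": → "deffiuxzz" → "edffuizxz" ✓)

fdggroxu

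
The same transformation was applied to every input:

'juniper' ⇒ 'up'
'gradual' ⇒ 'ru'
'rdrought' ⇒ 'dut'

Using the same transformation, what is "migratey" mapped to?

iay

The rule is to keep one character in every 3, starting at position 2 (positions 2nd, 5th, 8th, ...).
For "migratey" the result is "iay".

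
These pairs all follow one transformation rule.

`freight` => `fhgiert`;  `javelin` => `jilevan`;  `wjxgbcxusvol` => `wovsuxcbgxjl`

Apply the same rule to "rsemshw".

Looking at the pairs, the operation is to swap the first and last characters, then reverse the string.
Applying both steps to "rsemshw": "wsemshr", then "rhsmesw".

rhsmesw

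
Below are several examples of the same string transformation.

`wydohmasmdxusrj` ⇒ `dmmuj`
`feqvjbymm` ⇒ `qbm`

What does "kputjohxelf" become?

uoe

The rule is to keep one character in every 3, starting at position 3 (positions 3rd, 6th, 9th, ...).
On "kputjohxelf" that produces "uoe".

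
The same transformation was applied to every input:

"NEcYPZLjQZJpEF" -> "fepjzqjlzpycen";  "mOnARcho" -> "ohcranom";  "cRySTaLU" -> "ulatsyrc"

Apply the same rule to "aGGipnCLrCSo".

oscrlcnpigga

Looking at the pairs, the operation is to reverse the string, then convert every letter to lowercase.
"aGGipnCLrCSo" → "oSCrLCnpiGGa" → "oscrlcnpigga".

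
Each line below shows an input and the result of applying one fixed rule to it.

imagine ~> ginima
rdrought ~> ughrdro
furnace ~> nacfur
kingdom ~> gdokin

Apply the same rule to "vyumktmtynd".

tynvyumktm

The transformation: delete the last character, then move the last 3 characters to the front (rotate right by 3).
On "vyumktmtynd": the first step gives "vyumktmtyn", and the second then gives "tynvyumktm".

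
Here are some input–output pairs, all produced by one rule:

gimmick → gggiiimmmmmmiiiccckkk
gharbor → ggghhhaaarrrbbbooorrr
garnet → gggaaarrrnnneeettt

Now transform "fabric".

fffaaabbbrrriiiccc

In each case the input is transformed by: repeat every character 3 times.
"fabric" → "fffaaabbbrrriiiccc".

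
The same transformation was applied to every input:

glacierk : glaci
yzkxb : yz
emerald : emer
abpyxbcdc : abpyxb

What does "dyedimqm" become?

dyedi

The pattern: delete the last 3 characters.
Doing the same to "dyedimqm": "dyedi".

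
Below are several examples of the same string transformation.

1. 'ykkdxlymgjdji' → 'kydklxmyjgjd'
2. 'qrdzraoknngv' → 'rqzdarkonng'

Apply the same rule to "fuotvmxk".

Each output is the input with this applied: delete the last character, then swap each adjacent pair of characters (1↔2, 3↔4, ...).
For "fuotvmxk" the result is "uftomvx".

uftomvx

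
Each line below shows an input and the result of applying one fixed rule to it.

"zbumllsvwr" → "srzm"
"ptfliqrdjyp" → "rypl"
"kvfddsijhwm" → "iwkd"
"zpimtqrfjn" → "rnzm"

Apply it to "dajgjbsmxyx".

sydg

Rule — keep one character in every 3, starting at position 1 (positions 1st, 4th, 7th, ...), then move the first 2 characters to the end (rotate left by 2).
"dajgjbsmxyx" → "dgsy" → "sydg".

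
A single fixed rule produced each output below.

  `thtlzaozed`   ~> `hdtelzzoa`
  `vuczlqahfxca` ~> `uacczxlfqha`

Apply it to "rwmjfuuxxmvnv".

In each case the input is transformed by: delete the first character, then take characters alternately from the front and the back (1st, last, 2nd, 2nd-last, ...).
For "rwmjfuuxxmvnv" the result is "wvmnjvfmuxux".

wvmnjvfmuxux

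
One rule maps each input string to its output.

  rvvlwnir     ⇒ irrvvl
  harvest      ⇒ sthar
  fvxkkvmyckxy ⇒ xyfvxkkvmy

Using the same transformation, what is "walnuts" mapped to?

Rule — move the last 2 characters to the front (rotate right by 2), then delete the last 2 characters.
"walnuts" → "tswalnu" → "tswal".

tswal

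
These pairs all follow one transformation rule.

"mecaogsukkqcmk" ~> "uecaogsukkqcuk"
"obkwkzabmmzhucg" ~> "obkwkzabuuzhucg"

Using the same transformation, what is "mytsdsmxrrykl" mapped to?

Looking at the pairs, the operation is to replace every "m" with "u".
Applying that to "mytsdsmxrrykl" gives "uytsdsuxrrykl".

uytsdsuxrrykl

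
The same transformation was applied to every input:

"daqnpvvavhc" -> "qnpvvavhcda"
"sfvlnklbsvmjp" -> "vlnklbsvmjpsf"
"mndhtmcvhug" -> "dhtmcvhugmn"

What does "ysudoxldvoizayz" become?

udoxldvoizayzys

The transformation: move the first 2 characters to the end (rotate left by 2).
"ysudoxldvoizayz" → "udoxldvoizayzys".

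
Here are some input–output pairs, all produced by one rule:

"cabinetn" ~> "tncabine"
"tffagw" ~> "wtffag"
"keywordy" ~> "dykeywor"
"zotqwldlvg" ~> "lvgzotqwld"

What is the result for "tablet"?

ttable

The pattern: move the first 2 characters to the end (rotate left by 2), then swap the front and back halves of the string.
On "tablet" that produces "ttable".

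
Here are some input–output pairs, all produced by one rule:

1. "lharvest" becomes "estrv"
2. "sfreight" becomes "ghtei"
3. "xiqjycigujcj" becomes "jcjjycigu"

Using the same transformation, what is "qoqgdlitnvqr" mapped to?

vqrgdlitn

The transformation: delete the first 3 characters, then move the last 3 characters to the front (rotate right by 3).
On "qoqgdlitnvqr": the first step gives "gdlitnvqr", and the second then gives "vqrgdlitn".
(Check on "xiqjycigujcj": → "jycigujcj" → "jcjjycigu" ✓)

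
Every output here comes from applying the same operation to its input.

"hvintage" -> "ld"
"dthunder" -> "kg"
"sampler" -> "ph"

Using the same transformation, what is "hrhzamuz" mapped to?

kp

In each case the input is transformed by: keep one character in every 3, starting at position 3 (positions 3rd, 6th, 9th, ...), then shift every letter 3 places forward in the alphabet (wrapping around).
"hrhzamuz" → "kp".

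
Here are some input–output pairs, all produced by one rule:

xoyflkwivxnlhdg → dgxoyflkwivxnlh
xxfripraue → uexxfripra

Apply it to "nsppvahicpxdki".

kinsppvahicpxd

The transformation: move the last 2 characters to the front (rotate right by 2).
So "nsppvahicpxdki" becomes "kinsppvahicpxd".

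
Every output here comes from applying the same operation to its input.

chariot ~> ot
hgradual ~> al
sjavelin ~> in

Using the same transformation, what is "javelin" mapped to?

in

In each case the input is transformed by: keep only the last 2 characters.
So "javelin" becomes "in".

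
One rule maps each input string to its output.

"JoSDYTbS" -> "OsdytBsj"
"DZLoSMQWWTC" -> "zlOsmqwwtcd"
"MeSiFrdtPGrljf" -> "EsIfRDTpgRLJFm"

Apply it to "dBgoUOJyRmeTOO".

bGOuojYrMEtooD

Looking at the pairs, the operation is to flip the case of every letter, then move the first character to the end.
Starting from "dBgoUOJyRmeTOO": after the first operation, "DbGOuojYrMEtoo"; after the second, "bGOuojYrMEtooD".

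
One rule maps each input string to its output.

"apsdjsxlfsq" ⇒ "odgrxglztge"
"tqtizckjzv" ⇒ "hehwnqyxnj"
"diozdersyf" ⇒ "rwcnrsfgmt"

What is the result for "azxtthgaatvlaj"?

The pattern: shift every letter 12 places backward in the alphabet (wrapping around).
Doing the same to "azxtthgaatvlaj": "onlhhvuoohjzox".

onlhhvuoohjzox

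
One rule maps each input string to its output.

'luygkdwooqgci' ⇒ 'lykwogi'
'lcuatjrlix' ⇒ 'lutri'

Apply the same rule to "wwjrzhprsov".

The transformation: keep every other character starting from the first (positions 1st, 3rd, 5th, ...).
"wwjrzhprsov" → "wjzpsv".

wjzpsv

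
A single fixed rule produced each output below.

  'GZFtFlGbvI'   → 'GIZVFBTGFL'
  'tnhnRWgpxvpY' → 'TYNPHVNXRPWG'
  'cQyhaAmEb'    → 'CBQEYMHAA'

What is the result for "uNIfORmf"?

The pattern: take characters alternately from the front and the back (1st, last, 2nd, 2nd-last, ...), then convert every letter to uppercase.
Starting from "uNIfORmf": after the first operation, "ufNmIRfO"; after the second, "UFNMIRFO".

UFNMIRFO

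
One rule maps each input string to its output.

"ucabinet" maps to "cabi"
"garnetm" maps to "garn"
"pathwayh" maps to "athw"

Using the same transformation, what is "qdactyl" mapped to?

qdac

What's happening: move the last 3 characters to the front (rotate right by 3), then keep only the last 4 characters.
"qdactyl" → "tylqdac" → "qdac".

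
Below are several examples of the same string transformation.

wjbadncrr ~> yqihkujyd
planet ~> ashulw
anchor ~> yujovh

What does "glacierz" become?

gshjplyn

The pattern: shift every letter 7 places forward in the alphabet (wrapping around), then swap the first and last characters.
Applying both steps to "glacierz": "nshjplyg", then "gshjplyn".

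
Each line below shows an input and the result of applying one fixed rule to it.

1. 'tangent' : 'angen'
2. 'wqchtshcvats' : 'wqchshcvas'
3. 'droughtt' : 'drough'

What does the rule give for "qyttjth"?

Rule — remove every "t".
On "qyttjth" that produces "qyjh".

qyjh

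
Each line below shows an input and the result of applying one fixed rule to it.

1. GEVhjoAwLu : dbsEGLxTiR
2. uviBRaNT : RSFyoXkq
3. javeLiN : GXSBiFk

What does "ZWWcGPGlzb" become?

Each output is the input with this applied: shift every letter 3 places backward in the alphabet (wrapping around), then flip the case of every letter.
Working it through for "ZWWcGPGlzb": intermediate "WTTzDMDiwy", final "wttZdmdIWY".
(Check on "GEVhjoAwLu": → "DBSeglXtIr" → "dbsEGLxTiR" ✓)

wttZdmdIWY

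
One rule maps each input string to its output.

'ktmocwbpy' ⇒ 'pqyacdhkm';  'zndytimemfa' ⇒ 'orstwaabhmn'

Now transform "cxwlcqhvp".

qqvzdejkl

The pattern: sort the characters into alphabetical order, then shift every letter 12 places backward in the alphabet (wrapping around).
On "cxwlcqhvp": the first step gives "cchlpqvwx", and the second then gives "qqvzdejkl".
(Check on "zndytimemfa": → "adefimmntyz" → "orstwaabhmn" ✓)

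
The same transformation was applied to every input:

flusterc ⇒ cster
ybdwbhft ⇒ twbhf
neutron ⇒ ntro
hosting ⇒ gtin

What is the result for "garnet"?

In each case the input is transformed by: delete the first 3 characters, then move the last character to the front.
"garnet" → "net" → "tne".
(Check on "flusterc": → "sterc" → "cster" ✓)

tne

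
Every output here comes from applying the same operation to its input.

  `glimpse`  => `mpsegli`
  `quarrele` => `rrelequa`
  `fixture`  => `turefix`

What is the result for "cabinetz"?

Looking at the pairs, the operation is to move the first 3 characters to the end (rotate left by 3).
Doing the same to "cabinetz": "inetzcab".

inetzcab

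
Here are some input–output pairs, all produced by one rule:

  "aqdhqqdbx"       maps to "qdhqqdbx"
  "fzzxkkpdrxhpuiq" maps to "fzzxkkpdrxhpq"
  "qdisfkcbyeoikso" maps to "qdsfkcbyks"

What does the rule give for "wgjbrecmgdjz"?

In each case the input is transformed by: remove every vowel.
So "wgjbrecmgdjz" becomes "wgjbrcmgdjz".

wgjbrcmgdjz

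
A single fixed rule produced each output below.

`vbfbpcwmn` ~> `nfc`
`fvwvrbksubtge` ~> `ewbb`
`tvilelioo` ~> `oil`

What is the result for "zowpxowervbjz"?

In each case the input is transformed by: take characters alternately from the front and the back (1st, last, 2nd, 2nd-last, ...), then keep one character in every 3, starting at position 2 (positions 2nd, 5th, 8th, ...).
"zowpxowervbjz" → "zwvo".

zwvo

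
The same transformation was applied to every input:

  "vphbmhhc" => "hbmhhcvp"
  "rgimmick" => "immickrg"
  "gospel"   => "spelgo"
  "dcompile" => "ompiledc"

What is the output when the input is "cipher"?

What's happening: move the first 2 characters to the end (rotate left by 2).
Doing the same to "cipher": "pherci".

pherci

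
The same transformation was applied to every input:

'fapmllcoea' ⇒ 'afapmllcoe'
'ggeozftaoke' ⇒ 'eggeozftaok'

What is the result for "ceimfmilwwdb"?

Each output is the input with this applied: move the last character to the front.
For "ceimfmilwwdb" the result is "bceimfmilwwd".

bceimfmilwwd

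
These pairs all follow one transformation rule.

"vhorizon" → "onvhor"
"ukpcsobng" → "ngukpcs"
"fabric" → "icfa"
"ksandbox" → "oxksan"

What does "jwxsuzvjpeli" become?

lijwxsuzvj

What's happening: move the last 2 characters to the front (rotate right by 2), then delete the last 2 characters.
Starting from "jwxsuzvjpeli": after the first operation, "lijwxsuzvjpe"; after the second, "lijwxsuzvj".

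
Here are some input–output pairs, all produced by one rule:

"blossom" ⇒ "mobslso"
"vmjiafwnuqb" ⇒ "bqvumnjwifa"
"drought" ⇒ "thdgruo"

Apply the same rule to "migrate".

etmairg

Rule — move the last character to the front, then take characters alternately from the front and the back (1st, last, 2nd, 2nd-last, ...).
On "migrate": the first step gives "emigrat", and the second then gives "etmairg".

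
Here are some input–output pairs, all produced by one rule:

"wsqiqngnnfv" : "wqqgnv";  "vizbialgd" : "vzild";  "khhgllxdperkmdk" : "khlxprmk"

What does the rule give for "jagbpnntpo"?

jgpnp

Looking at the pairs, the operation is to keep every other character starting from the first (positions 1st, 3rd, 5th, ...).
Doing the same to "jagbpnntpo": "jgpnp".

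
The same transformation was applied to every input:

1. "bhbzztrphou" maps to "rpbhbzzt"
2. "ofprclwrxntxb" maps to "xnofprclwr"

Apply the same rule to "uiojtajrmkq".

Rule — delete the last 3 characters, then move the last 2 characters to the front (rotate right by 2).
On "uiojtajrmkq": the first step gives "uiojtajr", and the second then gives "jruiojta".

jruiojta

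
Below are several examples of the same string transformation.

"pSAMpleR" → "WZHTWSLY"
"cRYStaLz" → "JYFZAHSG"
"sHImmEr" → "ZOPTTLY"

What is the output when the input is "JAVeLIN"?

Rule — shift every letter 7 places forward in the alphabet (wrapping around), then convert every letter to uppercase.
Applying both steps to "JAVeLIN": "QHClSPU", then "QHCLSPU".
(Check on "cRYStaLz": → "jYFZahSg" → "JYFZAHSG" ✓)

QHCLSPU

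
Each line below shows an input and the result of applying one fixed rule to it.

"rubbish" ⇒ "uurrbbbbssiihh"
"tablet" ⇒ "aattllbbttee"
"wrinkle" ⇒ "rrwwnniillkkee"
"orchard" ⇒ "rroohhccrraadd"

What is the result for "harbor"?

The rule is to swap each adjacent pair of characters (1↔2, 3↔4, ...), then double every character.
On "harbor": the first step gives "ahbrro", and the second then gives "aahhbbrrrroo".

aahhbbrrrroo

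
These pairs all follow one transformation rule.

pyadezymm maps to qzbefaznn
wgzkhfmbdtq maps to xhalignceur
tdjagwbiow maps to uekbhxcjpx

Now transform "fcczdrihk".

Each output is the input with this applied: shift every letter 1 place forward in the alphabet (wrapping around).
Doing the same to "fcczdrihk": "gddaesjil".

gddaesjil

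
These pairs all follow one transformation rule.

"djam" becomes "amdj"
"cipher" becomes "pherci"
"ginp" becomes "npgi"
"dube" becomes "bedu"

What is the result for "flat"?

atfl

Looking at the pairs, the operation is to move the first 2 characters to the end (rotate left by 2).
For "flat" the result is "atfl".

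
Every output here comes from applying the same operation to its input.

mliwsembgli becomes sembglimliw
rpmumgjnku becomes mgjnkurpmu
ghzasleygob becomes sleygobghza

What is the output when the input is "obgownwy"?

wnwyobgo

The pattern: move the first 3 characters to the end (rotate left by 3), then move the first character to the end.
On "obgownwy": the first step gives "ownwyobg", and the second then gives "wnwyobgo".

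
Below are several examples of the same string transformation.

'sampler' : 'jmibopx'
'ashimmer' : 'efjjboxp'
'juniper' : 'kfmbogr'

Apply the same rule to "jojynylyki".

gvkvivhfgl

The pattern: move the first 2 characters to the end (rotate left by 2), then shift every letter 3 places backward in the alphabet (wrapping around).
For "jojynylyki", step one produces "jynylykijo"; step two turns that into "gvkvivhfgl".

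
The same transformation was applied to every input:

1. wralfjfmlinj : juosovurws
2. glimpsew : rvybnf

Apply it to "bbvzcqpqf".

Rule — delete the first 2 characters, then shift every letter 9 places forward in the alphabet (wrapping around).
Applying both steps to "bbvzcqpqf": "vzcqpqf", then "eilzyzo".
(Check on "wralfjfmlinj": → "alfjfmlinj" → "juosovurws" ✓)

eilzyzo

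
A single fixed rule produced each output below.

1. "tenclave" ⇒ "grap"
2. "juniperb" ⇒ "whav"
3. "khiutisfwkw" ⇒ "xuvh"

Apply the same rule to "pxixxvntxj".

Rule — shift every letter 13 places forward in the alphabet (wrapping around) — i.e. ROT13, then keep only the first 4 characters.
For "pxixxvntxj", step one produces "ckvkkiagkw"; step two turns that into "ckvk".
(Check on "juniperb": → "whavcreo" → "whav" ✓)

ckvk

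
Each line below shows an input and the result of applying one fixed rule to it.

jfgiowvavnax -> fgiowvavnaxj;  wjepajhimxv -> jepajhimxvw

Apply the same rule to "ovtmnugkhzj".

vtmnugkhzjo

What's happening: move the first character to the end.
Applying that to "ovtmnugkhzj" gives "vtmnugkhzjo".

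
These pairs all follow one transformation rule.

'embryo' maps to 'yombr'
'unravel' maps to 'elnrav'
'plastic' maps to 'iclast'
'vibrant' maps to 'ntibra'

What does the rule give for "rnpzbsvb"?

The rule is to delete the first character, then move the last 2 characters to the front (rotate right by 2).
For "rnpzbsvb" the result is "vbnpzbs".

vbnpzbs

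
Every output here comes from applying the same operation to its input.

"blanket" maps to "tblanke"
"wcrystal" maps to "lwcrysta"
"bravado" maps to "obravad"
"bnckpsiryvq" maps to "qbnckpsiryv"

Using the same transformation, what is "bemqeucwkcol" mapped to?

The transformation: move the last character to the front.
For "bemqeucwkcol" the result is "lbemqeucwkco".

lbemqeucwkco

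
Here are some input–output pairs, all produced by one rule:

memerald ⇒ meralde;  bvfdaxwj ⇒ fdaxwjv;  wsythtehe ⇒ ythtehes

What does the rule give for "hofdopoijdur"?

fdopoijduro

Each output is the input with this applied: delete the first character, then move the first character to the end.
"hofdopoijdur" → "ofdopoijdur" → "fdopoijduro".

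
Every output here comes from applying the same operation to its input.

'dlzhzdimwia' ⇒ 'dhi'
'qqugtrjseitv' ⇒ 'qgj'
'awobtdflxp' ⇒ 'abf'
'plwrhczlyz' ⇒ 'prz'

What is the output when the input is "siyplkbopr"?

Rule — delete the last 3 characters, then keep one character in every 3, starting at position 1 (positions 1st, 4th, 7th, ...).
For "siyplkbopr", step one produces "siyplkb"; step two turns that into "spb".

spb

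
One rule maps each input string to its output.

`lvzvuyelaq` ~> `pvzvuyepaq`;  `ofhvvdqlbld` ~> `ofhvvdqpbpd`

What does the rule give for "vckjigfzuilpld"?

Rule — replace every "l" with "p".
Doing the same to "vckjigfzuilpld": "vckjigfzuipppd".

vckjigfzuipppd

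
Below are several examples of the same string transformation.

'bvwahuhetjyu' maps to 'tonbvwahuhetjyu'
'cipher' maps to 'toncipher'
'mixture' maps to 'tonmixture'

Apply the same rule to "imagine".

Rule — prepend "ton".
For "imagine" the result is "tonimagine".

tonimagine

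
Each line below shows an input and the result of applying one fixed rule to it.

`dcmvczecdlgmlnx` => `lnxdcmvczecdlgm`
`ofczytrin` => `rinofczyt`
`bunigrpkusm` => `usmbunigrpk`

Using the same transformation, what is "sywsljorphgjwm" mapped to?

jwmsywsljorphg

Each output is the input with this applied: move the last 3 characters to the front (rotate right by 3).
On "sywsljorphgjwm" that produces "jwmsywsljorphg".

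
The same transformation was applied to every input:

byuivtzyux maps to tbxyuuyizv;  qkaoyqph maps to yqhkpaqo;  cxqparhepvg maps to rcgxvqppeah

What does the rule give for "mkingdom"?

The pattern: take characters alternately from the front and the back (1st, last, 2nd, 2nd-last, ...), then move the last character to the front.
Applying both steps to "mkingdom": "mmkoidng", then "gmmkoidn".

gmmkoidn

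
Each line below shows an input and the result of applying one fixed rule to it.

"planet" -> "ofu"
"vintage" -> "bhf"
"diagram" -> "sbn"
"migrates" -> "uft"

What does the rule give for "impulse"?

In each case the input is transformed by: shift every letter 1 place forward in the alphabet (wrapping around), then keep only the last 3 characters.
"impulse" → "jnqvmtf" → "mtf".

mtf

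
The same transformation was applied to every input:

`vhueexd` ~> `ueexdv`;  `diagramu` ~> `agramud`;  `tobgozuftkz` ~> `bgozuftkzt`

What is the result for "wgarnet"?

arnetw

Each output is the input with this applied: move the first character to the end, then delete the first character.
Applying both steps to "wgarnet": "garnetw", then "arnetw".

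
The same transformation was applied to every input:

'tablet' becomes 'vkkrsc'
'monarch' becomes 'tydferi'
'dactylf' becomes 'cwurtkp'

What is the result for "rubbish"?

jyilssz

Looking at the pairs, the operation is to shift every letter 9 places backward in the alphabet (wrapping around), then move the last 2 characters to the front (rotate right by 2).
"rubbish" → "jyilssz".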